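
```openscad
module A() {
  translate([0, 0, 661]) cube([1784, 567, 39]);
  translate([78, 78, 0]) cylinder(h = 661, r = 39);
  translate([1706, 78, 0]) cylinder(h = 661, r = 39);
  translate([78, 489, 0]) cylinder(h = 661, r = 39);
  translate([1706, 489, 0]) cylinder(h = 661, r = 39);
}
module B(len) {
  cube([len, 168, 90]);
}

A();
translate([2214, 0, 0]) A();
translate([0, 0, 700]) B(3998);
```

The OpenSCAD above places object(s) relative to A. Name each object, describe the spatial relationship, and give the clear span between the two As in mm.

Second table starts at x = 2214; first ends at x = 1784; clear span = 2214 − 1784 = 430 mm.

A is a table. B is a beam. A beam spans the tops of two tables. The clear span between the two tables is 430 mm.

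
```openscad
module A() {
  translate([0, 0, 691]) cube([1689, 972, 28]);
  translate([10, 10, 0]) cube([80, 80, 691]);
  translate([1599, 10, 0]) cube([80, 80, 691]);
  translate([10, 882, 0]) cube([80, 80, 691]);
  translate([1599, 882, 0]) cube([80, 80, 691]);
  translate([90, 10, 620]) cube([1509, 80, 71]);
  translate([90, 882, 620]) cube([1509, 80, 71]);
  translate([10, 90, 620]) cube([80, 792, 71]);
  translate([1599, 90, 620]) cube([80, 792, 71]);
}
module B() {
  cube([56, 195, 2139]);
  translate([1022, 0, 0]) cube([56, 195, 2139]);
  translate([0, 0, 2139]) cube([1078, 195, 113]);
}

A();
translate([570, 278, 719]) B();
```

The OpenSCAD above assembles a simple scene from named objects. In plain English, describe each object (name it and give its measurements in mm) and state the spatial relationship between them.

A is a table: top 1689 mm (x) × 972 mm (y), 28 mm thick, upper face at z = 719 mm, on four 80×80 mm square legs, each inset 10 mm from the nearest pair of top edges, running from z = 0 to the bottom of the top. Four apron rails, 80 mm thick and 71 mm tall, run between adjacent legs with their top edges flush with the underside of the top and their outer faces flush with the legs' outer faces.

B is a door frame. The clear opening is 966 mm wide and 2139 mm high. Two 56 mm wide jambs, 195 mm deep, stand either side of the opening from the floor to the top of the opening. A 113 mm thick head sits across the top of both jambs, spanning the full outside width of the frame.

The door frame is on top of the table.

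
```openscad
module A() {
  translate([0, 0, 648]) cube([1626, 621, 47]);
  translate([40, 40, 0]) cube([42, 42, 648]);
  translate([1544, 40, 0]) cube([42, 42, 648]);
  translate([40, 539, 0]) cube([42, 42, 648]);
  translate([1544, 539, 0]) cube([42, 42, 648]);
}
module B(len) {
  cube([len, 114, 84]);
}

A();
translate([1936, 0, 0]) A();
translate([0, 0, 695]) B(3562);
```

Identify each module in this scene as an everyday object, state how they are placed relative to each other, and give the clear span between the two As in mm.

A is a table. B is a beam. A beam spans the tops of two tables. The clear span between the two tables is 310 mm.

Second table starts at x = 1936; first ends at x = 1626; clear span = 1936 − 1626 = 310 mm.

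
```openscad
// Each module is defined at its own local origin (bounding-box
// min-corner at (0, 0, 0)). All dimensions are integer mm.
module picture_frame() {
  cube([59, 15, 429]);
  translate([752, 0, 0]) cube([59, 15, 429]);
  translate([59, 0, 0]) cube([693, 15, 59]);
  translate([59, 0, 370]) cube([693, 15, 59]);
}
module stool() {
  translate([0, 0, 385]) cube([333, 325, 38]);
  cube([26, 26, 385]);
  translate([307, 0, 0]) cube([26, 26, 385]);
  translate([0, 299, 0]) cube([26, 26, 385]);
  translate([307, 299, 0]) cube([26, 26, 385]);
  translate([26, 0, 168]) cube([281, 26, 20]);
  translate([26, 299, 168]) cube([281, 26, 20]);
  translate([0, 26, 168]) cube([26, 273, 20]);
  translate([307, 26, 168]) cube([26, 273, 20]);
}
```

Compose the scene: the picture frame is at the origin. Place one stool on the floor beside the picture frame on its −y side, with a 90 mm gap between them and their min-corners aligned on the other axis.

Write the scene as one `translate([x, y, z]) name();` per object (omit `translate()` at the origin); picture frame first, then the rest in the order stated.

picture_frame();
translate([0, -415, 0]) stool();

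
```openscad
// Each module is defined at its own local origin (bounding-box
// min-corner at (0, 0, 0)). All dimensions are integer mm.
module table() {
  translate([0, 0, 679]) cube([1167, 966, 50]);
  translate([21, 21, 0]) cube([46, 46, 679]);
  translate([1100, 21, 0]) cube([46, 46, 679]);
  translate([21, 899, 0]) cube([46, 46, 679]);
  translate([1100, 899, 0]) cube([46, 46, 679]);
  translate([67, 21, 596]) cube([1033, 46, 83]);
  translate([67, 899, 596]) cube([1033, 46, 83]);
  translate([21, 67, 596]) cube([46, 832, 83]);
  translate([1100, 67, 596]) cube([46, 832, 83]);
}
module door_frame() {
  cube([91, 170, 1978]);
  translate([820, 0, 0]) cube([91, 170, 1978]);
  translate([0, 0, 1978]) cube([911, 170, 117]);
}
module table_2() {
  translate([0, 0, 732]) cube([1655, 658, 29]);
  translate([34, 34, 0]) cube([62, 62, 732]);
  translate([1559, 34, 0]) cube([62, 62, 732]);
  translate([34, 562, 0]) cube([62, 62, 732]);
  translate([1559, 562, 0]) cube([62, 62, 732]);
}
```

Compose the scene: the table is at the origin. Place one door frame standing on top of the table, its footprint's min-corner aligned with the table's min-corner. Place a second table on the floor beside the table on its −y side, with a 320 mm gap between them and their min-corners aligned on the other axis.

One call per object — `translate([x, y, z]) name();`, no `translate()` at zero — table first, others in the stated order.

table();
translate([0, 0, 729]) door_frame();
translate([0, -978, 0]) table_2();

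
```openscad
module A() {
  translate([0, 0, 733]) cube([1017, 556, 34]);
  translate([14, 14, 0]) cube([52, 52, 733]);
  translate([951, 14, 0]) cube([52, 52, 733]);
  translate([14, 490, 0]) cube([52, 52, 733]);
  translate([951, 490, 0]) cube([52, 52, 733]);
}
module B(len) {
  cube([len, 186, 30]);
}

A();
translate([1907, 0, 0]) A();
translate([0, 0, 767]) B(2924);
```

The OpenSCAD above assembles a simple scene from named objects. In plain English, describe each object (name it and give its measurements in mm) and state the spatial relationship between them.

A is a table with a 1017×556 mm rectangular top, 34 mm thick, top surface at z = 767 mm, supported by four 52×52 mm square legs, each inset 14 mm from the nearest pair of top edges, running from the floor.

B is a rectangular beam 2924 mm long (x), 186 mm deep (y), 30 mm thick (z).

The beam spans the tops of two tables placed 890 mm apart, resting at z = 767 mm.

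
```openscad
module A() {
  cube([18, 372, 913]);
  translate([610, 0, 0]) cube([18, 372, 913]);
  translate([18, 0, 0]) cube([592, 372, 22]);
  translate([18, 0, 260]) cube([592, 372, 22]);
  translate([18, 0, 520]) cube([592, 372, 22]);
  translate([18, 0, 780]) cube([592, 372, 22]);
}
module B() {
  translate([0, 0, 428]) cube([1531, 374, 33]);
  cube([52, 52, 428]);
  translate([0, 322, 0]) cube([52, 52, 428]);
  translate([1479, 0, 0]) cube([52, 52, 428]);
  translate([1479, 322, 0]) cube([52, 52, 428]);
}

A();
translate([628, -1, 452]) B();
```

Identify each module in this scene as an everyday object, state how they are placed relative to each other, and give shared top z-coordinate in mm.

A is a bookshelf. B is a bench. The bench is beside the bookshelf with their tops flush at z = 913. The shared top z-coordinate is 913 mm.

Both tops at z = 913 mm.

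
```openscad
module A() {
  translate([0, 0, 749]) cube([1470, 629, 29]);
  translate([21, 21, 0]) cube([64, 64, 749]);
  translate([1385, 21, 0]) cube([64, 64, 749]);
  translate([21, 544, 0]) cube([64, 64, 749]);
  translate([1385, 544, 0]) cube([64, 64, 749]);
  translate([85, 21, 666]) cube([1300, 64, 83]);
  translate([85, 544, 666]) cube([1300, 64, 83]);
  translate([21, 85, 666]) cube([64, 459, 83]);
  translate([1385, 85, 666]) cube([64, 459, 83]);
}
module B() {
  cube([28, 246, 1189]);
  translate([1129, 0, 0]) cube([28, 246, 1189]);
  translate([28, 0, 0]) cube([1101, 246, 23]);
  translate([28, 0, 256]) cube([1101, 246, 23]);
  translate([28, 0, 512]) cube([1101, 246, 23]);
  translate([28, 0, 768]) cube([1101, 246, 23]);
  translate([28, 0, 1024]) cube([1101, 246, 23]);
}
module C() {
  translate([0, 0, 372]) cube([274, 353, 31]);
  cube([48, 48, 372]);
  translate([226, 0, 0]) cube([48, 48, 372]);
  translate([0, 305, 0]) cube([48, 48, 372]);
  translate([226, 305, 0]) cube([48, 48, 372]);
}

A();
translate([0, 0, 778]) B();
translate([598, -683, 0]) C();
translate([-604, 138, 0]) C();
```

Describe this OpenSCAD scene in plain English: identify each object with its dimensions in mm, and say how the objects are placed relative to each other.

A is a table: top 1470 mm (x) × 629 mm (y), 29 mm thick, upper face at z = 778 mm, on four 64×64 mm square legs, each inset 21 mm from the nearest pair of top edges, running from z = 0 to the bottom of the top. Four apron rails, 64 mm thick and 83 mm tall, run between adjacent legs with their top edges flush with the underside of the top and their outer faces flush with the legs' outer faces.

B is a bookshelf 1157 mm wide overall, 246 mm deep and 1189 mm tall. The two sides are 28 mm thick vertical panels. 5 horizontal shelves of 23 mm thickness span between the inner faces of the sides; the lowest shelf sits on the floor and shelves are stacked with a clear vertical gap of 233 mm between each pair.

C is a four-legged stool. The seat is a 274×353×31 mm slab whose top surface is at z = 403 mm; four square legs, each 48×48 mm in cross-section, run from the floor (z = 0) to the underside of the seat, each flush with a corner of the seat.

The bookshelf is on top of the table. Two stools sit around the table at the −y, −x sides.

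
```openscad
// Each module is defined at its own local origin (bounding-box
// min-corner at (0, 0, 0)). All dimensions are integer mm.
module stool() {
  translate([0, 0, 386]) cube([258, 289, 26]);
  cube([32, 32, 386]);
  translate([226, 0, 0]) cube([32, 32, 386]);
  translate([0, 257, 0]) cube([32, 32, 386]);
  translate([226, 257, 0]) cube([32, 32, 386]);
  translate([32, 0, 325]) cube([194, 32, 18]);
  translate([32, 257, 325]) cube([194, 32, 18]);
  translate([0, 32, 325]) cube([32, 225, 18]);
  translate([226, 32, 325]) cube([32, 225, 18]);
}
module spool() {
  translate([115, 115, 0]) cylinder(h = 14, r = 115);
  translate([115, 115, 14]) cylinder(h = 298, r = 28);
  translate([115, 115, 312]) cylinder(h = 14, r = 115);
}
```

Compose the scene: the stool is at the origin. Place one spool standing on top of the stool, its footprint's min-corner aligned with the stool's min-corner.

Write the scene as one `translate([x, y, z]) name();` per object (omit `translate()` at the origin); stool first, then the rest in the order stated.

stool();
translate([0, 0, 412]) spool();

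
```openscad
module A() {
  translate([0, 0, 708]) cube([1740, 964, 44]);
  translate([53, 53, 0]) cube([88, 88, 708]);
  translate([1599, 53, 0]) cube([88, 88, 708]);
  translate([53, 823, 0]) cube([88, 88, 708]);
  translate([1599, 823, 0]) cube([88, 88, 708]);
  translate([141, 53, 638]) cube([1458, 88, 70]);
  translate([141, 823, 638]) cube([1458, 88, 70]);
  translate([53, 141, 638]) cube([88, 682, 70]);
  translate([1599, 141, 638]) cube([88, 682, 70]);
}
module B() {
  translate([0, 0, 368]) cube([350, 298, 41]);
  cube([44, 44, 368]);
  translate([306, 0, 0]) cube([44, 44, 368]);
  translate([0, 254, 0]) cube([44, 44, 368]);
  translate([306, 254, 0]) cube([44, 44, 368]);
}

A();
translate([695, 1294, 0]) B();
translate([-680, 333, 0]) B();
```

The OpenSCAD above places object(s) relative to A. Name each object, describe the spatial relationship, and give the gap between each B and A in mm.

Each stool's nearest face is 330 mm from the table's bounding box.

A is a table. B is a stool. Two stools sit around the table at the +y, −x sides. The gap between each stool and the table is 330 mm.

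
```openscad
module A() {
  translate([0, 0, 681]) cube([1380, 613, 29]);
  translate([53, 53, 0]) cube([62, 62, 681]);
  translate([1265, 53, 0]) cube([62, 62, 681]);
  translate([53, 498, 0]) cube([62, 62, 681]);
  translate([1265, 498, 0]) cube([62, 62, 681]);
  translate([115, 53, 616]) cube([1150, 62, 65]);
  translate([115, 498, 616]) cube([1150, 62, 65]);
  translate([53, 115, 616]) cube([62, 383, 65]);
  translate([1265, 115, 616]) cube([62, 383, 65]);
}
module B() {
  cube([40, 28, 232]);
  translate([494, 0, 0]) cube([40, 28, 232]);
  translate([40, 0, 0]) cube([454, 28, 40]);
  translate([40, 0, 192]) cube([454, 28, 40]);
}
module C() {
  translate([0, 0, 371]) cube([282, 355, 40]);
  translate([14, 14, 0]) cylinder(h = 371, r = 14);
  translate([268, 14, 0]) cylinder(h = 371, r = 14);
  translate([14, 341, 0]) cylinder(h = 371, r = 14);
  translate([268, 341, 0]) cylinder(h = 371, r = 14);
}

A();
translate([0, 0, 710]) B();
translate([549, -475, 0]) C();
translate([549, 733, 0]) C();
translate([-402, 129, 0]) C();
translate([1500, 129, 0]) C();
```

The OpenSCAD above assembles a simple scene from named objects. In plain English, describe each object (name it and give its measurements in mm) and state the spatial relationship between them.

A is a table: top 1380 mm (x) × 613 mm (y), 29 mm thick, upper face at z = 710 mm, on four 62×62 mm square legs, each inset 53 mm from the nearest pair of top edges, running from z = 0 to the bottom of the top. Four apron rails, 62 mm thick and 65 mm tall, run between adjacent legs with their top edges flush with the underside of the top and their outer faces flush with the legs' outer faces.

B is a rectangular picture frame lying in the x–z plane (depth along y). The opening is 454 mm wide (x) by 152 mm tall (z), surrounded by a border 40 mm wide on all four sides. The frame is 28 mm deep and is made of two full-height vertical stiles with two horizontal rails fitted between them.

C is a four-legged stool. The seat is a 282×355×40 mm slab whose top surface is at z = 411 mm; four round legs, each 28 mm in diameter, run from the floor (z = 0) to the underside of the seat, each leg's axis is inset half a diameter from the nearest pair of seat edges (so the leg's bounding box is flush with the corner).

The picture frame is on top of the table. Four stools sit around the table at the −y, +y, −x, +x sides.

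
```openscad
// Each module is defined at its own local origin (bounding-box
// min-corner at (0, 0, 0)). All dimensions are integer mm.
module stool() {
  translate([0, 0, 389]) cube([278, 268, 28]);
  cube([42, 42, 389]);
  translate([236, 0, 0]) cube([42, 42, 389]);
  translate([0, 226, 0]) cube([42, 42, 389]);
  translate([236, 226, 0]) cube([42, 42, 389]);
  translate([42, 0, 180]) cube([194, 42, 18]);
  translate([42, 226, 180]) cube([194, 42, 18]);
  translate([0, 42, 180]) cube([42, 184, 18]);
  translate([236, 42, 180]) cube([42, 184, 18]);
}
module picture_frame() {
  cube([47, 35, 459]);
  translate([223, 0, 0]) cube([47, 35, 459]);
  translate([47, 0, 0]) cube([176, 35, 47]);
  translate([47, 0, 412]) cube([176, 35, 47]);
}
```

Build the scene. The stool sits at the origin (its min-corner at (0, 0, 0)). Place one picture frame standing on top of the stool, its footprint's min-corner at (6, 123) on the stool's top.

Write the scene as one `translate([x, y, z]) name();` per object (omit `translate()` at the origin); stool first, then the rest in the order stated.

stool();
translate([6, 123, 417]) picture_frame();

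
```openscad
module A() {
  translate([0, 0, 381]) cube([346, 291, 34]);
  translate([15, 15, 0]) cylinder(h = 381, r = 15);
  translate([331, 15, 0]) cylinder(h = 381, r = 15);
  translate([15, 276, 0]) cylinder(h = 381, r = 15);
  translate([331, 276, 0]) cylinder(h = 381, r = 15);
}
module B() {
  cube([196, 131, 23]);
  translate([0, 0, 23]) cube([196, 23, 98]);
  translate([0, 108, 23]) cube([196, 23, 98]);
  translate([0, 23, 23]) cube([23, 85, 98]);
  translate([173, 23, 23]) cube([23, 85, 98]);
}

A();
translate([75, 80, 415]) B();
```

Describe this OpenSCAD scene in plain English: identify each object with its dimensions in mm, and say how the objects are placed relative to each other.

A is a simple wooden stool: a rectangular seat 346 mm (x) by 291 mm (y), 34 mm thick, top face at z = 415 mm, on four round legs, each 30 mm in diameter. The legs rest on z = 0, each leg's axis is inset half a diameter from the nearest pair of seat edges (so the leg's bounding box is flush with the corner).

B is an open storage box with external size 196×131×121 mm and wall thickness 23 mm (the base is also 23 mm thick). The base covers the whole footprint; the four walls stand on the base, with the y-facing walls full-width and the x-facing walls fitting between their inner faces.

The open box is on top of the stool, centred.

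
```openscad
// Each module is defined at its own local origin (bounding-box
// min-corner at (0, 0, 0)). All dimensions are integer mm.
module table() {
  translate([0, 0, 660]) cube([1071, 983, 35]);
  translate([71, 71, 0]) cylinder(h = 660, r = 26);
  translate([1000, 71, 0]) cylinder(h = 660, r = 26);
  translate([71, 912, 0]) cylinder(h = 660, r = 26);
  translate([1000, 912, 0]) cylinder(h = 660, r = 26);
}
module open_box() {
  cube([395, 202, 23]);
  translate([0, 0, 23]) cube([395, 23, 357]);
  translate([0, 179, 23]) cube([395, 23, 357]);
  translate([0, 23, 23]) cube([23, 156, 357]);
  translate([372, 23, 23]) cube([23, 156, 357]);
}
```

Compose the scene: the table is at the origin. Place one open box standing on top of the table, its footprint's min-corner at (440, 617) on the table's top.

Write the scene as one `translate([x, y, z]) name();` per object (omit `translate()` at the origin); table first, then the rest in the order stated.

table();
translate([440, 617, 695]) open_box();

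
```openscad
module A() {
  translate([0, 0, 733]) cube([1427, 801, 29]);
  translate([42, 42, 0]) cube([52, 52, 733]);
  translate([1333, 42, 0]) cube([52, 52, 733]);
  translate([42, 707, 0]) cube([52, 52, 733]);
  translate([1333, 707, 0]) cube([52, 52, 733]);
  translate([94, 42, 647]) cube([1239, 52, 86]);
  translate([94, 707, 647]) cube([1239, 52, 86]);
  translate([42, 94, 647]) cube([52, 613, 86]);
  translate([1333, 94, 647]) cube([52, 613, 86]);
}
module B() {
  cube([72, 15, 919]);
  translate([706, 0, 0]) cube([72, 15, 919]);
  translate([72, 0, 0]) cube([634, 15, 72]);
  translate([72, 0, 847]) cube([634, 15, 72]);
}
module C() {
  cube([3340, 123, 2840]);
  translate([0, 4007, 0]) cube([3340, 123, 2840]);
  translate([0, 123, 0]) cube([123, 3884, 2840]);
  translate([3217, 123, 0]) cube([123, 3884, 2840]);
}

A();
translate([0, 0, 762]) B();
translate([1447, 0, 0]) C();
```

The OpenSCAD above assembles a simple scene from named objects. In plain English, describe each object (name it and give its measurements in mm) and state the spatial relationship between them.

A is a table with a 1427×801 mm rectangular top, 29 mm thick, top surface at z = 762 mm, supported by four 52×52 mm square legs, each inset 42 mm from the nearest pair of top edges, running from the floor. Four apron rails, 52 mm thick and 86 mm tall, run between adjacent legs with their top edges flush with the underside of the top and their outer faces flush with the legs' outer faces.

B is a rectangular picture frame lying in the x–z plane (depth along y). The opening is 634 mm wide (x) by 775 mm tall (z), surrounded by a border 72 mm wide on all four sides. The frame is 15 mm deep and is made of two full-height vertical stiles with two horizontal rails fitted between them.

C is a box-shaped house frame (walls only): outside footprint 3340×4130 mm, wall height 2840 mm, wall thickness 123 mm. The two y-facing walls run the full x-width; the two x-facing walls fit between the inner faces of the y-facing walls.

The picture frame is on top of the table. The house frame is on the floor beside the table on its +x side.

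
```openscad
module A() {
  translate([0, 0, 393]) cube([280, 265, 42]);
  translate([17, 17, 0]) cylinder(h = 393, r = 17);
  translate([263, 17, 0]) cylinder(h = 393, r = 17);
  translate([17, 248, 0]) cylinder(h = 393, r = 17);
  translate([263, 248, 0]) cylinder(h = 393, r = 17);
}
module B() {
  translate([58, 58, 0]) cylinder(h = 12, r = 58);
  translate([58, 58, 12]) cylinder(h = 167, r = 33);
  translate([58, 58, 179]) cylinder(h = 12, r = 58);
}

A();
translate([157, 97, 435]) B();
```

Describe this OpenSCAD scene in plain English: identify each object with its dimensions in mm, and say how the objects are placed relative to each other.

A is a four-legged stool. The seat is 280×265 mm, 42 mm thick, top at z = 435 mm. It stands on four round legs, each 34 mm in diameter, from z = 0 to the seat underside, each leg's axis is inset half a diameter from the nearest pair of seat edges (so the leg's bounding box is flush with the corner).

B is a spool: two coaxial disc flanges of radius 58 mm and thickness 12 mm, joined by a core cylinder of radius 33 mm and height 167 mm. The lower flange rests on z = 0 and the three cylinders share a vertical axis.

The spool is on top of the stool.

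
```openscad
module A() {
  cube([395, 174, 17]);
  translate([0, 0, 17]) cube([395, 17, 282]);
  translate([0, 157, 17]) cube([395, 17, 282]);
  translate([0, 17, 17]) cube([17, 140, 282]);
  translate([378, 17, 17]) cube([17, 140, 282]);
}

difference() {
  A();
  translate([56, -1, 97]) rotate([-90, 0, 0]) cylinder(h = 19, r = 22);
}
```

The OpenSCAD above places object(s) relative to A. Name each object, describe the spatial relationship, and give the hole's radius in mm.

A is an open box. The open box has a circular hole through its front wall. The hole's radius is 22 mm.

The subtracted cylinder has r = 22 mm.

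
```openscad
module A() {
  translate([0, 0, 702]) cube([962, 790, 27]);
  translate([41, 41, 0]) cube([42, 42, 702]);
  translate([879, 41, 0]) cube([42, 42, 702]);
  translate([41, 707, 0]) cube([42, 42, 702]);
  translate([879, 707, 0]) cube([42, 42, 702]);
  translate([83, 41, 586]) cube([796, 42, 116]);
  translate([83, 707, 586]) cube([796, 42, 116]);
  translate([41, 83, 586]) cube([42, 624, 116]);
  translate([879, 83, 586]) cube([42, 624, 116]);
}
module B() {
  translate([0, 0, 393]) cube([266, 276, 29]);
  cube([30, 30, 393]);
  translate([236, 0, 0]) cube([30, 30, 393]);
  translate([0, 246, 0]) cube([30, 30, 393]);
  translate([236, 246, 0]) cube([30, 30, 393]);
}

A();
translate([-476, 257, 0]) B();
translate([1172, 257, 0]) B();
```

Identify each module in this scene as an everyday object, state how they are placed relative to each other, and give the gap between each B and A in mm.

Each stool's nearest face is 210 mm from the table's bounding box.

A is a table. B is a stool. Two stools sit around the table at the −x, +x sides. The gap between each stool and the table is 210 mm.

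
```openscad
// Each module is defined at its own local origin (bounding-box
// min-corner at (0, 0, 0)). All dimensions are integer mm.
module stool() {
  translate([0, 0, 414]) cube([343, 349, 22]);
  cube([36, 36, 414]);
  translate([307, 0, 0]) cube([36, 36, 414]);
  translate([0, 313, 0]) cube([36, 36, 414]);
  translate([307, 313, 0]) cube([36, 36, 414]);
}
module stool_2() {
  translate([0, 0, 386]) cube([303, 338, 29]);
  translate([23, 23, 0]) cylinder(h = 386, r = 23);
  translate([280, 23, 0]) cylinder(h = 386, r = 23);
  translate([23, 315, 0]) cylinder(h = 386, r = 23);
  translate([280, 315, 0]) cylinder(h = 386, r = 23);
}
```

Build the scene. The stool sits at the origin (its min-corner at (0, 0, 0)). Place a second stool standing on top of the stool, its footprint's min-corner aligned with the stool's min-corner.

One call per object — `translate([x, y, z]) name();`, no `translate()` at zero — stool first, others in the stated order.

stool();
translate([0, 0, 436]) stool_2();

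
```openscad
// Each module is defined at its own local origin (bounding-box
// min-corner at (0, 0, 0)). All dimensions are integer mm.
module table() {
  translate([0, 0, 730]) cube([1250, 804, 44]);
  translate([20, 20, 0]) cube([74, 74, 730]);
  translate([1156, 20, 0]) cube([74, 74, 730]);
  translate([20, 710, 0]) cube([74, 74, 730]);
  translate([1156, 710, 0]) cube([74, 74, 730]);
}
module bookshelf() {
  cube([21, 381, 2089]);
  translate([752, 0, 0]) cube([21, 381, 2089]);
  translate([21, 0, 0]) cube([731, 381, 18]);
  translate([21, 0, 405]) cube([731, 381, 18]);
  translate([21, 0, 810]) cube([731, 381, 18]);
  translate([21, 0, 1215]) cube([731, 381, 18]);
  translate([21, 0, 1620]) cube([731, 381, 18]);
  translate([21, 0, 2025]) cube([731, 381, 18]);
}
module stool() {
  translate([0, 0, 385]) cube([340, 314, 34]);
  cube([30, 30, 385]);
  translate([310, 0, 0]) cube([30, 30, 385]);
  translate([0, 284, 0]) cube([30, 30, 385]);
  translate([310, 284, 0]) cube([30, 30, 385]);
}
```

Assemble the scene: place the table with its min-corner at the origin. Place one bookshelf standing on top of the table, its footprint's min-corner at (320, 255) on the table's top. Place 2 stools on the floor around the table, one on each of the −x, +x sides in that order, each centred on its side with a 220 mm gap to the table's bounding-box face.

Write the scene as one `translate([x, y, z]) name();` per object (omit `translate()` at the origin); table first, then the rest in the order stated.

table();
translate([320, 255, 774]) bookshelf();
translate([-560, 245, 0]) stool();
translate([1470, 245, 0]) stool();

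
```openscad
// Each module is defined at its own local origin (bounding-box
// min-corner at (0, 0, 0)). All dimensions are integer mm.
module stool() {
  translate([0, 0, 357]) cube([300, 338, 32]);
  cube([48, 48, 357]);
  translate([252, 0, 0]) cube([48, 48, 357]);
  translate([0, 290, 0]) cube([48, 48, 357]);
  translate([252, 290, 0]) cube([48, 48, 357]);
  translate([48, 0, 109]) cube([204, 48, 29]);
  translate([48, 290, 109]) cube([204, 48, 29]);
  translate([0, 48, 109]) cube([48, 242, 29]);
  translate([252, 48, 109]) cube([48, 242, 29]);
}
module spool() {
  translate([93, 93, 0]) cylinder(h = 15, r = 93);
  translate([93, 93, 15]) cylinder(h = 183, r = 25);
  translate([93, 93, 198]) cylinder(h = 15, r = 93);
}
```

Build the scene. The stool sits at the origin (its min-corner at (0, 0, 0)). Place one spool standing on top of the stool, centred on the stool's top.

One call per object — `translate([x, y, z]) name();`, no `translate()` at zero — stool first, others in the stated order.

stool();
translate([57, 76, 389]) spool();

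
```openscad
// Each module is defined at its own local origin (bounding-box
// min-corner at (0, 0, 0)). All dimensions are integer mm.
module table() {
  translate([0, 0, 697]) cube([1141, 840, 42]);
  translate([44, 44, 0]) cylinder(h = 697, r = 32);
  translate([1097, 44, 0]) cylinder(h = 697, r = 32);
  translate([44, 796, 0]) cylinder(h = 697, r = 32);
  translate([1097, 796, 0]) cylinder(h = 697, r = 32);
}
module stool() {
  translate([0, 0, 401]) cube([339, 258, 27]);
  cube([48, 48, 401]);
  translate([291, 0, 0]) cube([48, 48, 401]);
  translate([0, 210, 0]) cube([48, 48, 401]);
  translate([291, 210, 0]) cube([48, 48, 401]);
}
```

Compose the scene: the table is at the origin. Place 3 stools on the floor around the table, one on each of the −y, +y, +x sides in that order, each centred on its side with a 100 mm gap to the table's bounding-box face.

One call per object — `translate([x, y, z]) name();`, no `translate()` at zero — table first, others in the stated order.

table();
translate([401, -358, 0]) stool();
translate([401, 940, 0]) stool();
translate([1241, 291, 0]) stool();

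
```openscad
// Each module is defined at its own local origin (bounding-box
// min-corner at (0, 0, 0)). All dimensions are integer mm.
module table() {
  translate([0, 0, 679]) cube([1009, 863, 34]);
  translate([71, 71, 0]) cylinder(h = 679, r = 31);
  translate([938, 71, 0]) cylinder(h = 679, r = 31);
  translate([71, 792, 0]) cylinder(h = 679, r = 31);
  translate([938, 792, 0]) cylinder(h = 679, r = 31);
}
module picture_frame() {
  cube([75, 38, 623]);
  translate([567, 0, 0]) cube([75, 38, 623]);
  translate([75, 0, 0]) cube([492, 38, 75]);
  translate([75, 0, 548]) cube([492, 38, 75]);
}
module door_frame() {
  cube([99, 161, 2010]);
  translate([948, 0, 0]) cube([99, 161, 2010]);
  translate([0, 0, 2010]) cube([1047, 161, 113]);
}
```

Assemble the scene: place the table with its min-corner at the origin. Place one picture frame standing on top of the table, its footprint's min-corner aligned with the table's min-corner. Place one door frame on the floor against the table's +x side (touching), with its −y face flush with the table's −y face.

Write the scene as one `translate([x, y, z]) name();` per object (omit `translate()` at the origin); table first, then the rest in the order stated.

table();
translate([0, 0, 713]) picture_frame();
translate([1009, 0, 0]) door_frame();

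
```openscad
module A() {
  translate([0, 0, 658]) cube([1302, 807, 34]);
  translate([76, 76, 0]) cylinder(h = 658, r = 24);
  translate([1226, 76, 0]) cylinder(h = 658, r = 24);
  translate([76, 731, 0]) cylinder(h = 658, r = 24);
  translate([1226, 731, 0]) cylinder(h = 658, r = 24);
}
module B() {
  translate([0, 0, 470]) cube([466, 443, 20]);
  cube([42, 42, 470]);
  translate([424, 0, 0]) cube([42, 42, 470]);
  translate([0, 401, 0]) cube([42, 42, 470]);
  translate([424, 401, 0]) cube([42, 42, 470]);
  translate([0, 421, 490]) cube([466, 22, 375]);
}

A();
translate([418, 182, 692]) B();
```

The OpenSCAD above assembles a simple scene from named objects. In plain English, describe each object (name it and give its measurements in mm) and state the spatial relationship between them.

A is a table with a 1302×807 mm rectangular top, 34 mm thick, top surface at z = 692 mm, supported by four round legs of 48 mm diameter, each leg's bounding box inset 52 mm from the nearest pair of top edges, running from the floor.

B is a chair: 466×443 mm seat, 20 mm thick, top at z = 490 mm, on four 42 mm square corner legs flush with the seat edges. A 22 mm thick backrest slab spans the full seat width, extending 375 mm above the seat top, its back face flush with the seat's +y edge.

The chair is on top of the table, centred.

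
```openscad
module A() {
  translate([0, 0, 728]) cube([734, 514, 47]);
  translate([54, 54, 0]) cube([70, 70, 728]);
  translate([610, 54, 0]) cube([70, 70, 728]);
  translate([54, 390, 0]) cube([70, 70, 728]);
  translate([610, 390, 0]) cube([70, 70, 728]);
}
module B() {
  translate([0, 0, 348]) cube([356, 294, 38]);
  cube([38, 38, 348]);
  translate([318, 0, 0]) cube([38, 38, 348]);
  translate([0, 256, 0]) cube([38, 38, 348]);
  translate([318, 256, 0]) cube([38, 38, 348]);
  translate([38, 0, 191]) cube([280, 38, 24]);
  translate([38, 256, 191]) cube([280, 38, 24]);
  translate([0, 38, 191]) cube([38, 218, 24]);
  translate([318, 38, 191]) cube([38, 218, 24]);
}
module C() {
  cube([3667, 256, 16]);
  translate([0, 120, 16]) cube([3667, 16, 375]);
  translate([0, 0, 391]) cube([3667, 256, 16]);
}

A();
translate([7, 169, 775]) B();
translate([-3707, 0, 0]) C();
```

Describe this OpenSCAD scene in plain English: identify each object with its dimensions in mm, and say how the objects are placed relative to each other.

A is a table: top 734 mm (x) × 514 mm (y), 47 mm thick, upper face at z = 775 mm, on four 70×70 mm square legs, each inset 54 mm from the nearest pair of top edges, running from z = 0 to the bottom of the top.

B is a four-legged stool. The seat is 356×294 mm, 38 mm thick, top at z = 386 mm. It stands on four square legs, each 38×38 mm in cross-section, from z = 0 to the seat underside, each flush with a corner of the seat. Four stretchers, 38 mm wide and 24 mm tall, connect adjacent legs with their undersides at z = 191 mm, each running between the inner faces of the legs it joins and aligned with the legs' outer faces on the other axis.

C is an I-beam lying along x, 3667 mm long. Overall section height 407 mm. Two flanges 256 mm wide (y) and 16 mm thick, one on the floor and one at the top; a web 16 mm thick runs between them, centred on the flange width.

The stool is on top of the table. The I-beam is on the floor beside the table on its −x side.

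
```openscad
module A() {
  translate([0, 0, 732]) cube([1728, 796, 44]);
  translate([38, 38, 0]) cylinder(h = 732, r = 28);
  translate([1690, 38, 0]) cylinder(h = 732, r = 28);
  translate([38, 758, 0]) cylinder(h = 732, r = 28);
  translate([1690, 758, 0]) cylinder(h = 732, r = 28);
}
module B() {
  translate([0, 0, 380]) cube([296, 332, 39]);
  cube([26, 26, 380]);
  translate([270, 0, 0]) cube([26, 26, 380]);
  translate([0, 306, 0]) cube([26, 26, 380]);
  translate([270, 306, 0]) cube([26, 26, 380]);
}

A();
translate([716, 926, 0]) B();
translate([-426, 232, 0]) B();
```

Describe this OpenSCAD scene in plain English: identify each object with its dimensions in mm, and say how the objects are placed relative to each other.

A is a rectangular dining table. The top is 1728×796×44 mm with its upper surface at z = 776 mm. It stands on four round legs of 56 mm diameter, each leg's bounding box inset 10 mm from the nearest pair of top edges, running from the floor to the underside of the top.

B is a four-legged stool. The seat is a 296×332×39 mm slab whose top surface is at z = 419 mm; four square legs, each 26×26 mm in cross-section, run from the floor (z = 0) to the underside of the seat, each flush with a corner of the seat.

Two stools sit around the table at the +y, −x sides.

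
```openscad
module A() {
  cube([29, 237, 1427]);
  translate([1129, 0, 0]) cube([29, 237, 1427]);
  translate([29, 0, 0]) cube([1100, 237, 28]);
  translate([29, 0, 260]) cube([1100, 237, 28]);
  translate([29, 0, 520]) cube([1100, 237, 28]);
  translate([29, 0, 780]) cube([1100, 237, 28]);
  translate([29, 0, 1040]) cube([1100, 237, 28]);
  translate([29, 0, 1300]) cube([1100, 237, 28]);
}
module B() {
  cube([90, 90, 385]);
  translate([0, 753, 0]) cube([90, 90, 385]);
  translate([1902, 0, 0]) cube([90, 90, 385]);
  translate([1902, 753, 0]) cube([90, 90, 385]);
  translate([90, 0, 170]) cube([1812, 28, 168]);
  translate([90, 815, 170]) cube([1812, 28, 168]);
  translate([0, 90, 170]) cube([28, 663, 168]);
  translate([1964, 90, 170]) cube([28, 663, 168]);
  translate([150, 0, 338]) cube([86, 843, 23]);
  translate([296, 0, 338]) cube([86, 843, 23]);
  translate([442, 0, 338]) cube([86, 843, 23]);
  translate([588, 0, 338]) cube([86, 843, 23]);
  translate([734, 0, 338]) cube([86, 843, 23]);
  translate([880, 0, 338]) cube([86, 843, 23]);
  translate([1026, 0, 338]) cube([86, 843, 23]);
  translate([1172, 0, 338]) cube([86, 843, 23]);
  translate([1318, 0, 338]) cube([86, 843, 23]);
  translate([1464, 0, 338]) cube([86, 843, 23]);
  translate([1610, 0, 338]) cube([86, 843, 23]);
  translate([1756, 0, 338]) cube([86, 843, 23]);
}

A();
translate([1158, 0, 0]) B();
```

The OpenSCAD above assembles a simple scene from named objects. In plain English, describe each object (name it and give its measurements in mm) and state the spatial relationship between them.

A is an open bookshelf. Two side panels, each 29 mm thick, 237 mm deep and 1427 mm tall, stand 1158 mm apart (outside-to-outside). Between them sit 6 shelves, each 28 mm thick and 237 mm deep, spanning the full gap between the sides. The bottom shelf rests on the floor (its underside at z = 0) and the clear gap between one shelf's top and the next shelf's underside is 232 mm.

B is a bed frame 1992 mm long (x) by 843 mm wide (y). Four 90×90 mm corner posts, 385 mm tall, at the corners of the footprint. Four rails of 28 mm thickness and 168 mm height run between adjacent posts with their undersides at z = 170 mm, their outer faces flush with the outside of the frame (the two x-running rails run between the posts' inner faces; the two y-running rails run between the posts' inner faces). 12 slats, each 86 mm wide (x) and 23 mm thick, lie across the top of the two x-running rails, running the full 843 mm width of the frame in y; the slats are evenly spaced along x between the inner faces of the end posts with equal gaps (rounded down to the nearest mm) at the −x end and between each pair — any rounding remainder accumulates at the +x end.

The bed frame is against the bookshelf's +x side, with their −y faces flush.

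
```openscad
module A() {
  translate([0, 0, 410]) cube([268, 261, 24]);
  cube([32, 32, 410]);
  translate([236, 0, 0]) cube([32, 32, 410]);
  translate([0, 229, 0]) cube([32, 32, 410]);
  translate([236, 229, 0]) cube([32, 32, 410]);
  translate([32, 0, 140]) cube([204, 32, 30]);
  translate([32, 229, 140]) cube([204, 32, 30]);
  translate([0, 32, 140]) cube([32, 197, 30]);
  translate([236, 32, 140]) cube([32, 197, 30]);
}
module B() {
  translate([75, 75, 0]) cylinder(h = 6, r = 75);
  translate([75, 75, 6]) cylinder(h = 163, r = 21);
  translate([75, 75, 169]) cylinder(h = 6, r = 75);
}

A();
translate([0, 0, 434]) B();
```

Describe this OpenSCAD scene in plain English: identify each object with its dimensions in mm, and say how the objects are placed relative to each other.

A is a four-legged stool. The seat is 268×261 mm, 24 mm thick, top at z = 434 mm. It stands on four square legs, each 32×32 mm in cross-section, from z = 0 to the seat underside, each flush with a corner of the seat. Four stretchers, 32 mm wide and 30 mm tall, connect adjacent legs with their undersides at z = 140 mm, each running between the inner faces of the legs it joins and aligned with the legs' outer faces on the other axis.

B is a spool: two coaxial disc flanges of radius 75 mm and thickness 6 mm, joined by a core cylinder of radius 21 mm and height 163 mm. The lower flange rests on z = 0 and the three cylinders share a vertical axis.

The spool is on top of the stool.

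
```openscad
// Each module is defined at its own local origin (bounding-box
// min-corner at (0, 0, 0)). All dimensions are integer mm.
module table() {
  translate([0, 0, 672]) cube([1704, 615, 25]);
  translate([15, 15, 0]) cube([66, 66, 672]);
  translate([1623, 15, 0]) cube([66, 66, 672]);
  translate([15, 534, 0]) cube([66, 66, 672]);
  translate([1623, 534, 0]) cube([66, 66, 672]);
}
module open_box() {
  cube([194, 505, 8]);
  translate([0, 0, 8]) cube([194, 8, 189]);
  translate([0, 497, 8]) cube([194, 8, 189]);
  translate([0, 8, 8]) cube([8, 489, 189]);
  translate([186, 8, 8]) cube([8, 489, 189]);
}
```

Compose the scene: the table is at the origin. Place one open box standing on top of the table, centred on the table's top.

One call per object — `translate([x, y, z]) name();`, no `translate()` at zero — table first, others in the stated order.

table();
translate([755, 55, 697]) open_box();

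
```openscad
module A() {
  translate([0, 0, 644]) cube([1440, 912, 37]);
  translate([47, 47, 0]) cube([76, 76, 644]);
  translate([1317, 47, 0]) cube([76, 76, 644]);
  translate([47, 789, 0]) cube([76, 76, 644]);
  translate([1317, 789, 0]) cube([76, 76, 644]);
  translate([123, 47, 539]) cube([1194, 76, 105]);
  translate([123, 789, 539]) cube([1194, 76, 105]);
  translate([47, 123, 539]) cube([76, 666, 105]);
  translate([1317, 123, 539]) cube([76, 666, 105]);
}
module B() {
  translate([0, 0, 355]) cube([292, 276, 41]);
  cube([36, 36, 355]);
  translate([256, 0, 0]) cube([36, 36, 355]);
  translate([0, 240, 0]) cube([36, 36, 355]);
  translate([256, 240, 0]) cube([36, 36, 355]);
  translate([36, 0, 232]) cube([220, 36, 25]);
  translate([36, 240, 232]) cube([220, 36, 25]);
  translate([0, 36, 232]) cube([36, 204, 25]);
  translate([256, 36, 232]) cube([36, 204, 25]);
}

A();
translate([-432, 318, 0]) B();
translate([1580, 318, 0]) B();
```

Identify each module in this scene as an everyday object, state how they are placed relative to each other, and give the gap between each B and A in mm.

Each stool's nearest face is 140 mm from the table's bounding box.

A is a table. B is a stool. Two stools sit around the table at the −x, +x sides. The gap between each stool and the table is 140 mm.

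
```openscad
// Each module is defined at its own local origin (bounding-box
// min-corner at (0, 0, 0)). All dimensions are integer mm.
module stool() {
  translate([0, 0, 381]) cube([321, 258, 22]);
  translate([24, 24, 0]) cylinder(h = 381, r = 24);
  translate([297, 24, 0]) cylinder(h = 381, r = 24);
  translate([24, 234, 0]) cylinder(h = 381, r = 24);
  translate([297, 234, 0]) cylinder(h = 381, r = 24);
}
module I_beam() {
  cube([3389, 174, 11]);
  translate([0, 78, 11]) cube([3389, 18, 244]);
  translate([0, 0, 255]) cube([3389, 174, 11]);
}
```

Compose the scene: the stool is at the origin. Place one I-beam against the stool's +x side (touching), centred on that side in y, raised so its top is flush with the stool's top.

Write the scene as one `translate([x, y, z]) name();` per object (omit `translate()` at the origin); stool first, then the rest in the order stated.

stool();
translate([321, 42, 137]) I_beam();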